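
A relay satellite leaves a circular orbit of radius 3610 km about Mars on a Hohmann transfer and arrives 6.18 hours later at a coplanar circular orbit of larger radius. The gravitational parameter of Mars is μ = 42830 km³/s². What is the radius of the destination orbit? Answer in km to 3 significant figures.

Transfer time t = 6.18 hours = 22248 s, and t = π√(a_t³/μ).
So a_t = (μ t²/π²)^(1/3) = (42830 × (22248)² / π²)^(1/3) = 12903 km.
Since a_t = (r₁ + r₂)/2, r₂ = 2a_t − r₁ = 2×12903 − 3610 = 22196 km.

r₂ = 22200 km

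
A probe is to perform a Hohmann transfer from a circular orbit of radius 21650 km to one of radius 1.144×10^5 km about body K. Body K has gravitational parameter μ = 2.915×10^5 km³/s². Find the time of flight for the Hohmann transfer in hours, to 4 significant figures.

t = 28.68 hours

The Hohmann ellipse has a_t = (r₁ + r₂)/2 = 68025 km.
Half the transfer-orbit period gives t = π√(a_t³/μ) = 1.0324×10^5 s.
Converting: 1.0324×10^5 s ÷ 3600 s/hour = 28.68 hours.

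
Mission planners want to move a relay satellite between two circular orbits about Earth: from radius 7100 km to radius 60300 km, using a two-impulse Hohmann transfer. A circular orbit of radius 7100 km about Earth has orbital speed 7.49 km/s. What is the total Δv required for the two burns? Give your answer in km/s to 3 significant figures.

From the circular-orbit relation v² = μ/r at r = 7100 km: μ = v²r = (7.49)² × 7100 = 3.98311×10^5 km³/s².
Transfer-ellipse semi-major axis a_t = (r₁ + r₂)/2 = (7100 + 60300)/2 = 33700 km.
Circular speed at r₁: v₁ = √(μ/r₁) = √(3.98311×10^5/7100) = 7.4900 km/s.
Transfer-orbit speed at r₁ (vis-viva): v_p = √[μ(2/r₁ − 1/a_t)] = 10.019 km/s.
First burn Δv₁ = |v_p − v₁| = 2.529 km/s.
At r₂, v₂ = √(μ/r₂) = 2.570 km/s.
Transfer-orbit speed at r₂: v_a = √[μ(2/r₂ − 1/a_t)] = 1.180 km/s.
Second burn Δv₂ = |v₂ − v_a| = 1.390 km/s.
Δv = Δv₁ + Δv₂ = 2.529 + 1.390 = 3.919 km/s.

Δv = 3.92 km/s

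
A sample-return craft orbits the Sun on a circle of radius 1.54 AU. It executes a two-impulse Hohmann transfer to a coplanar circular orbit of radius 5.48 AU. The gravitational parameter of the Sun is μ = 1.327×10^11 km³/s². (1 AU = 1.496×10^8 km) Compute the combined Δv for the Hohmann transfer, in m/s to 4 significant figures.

Δv = 10280 m/s

In km: r₁ = 1.54 × 1.496×10^8 = 2.30384×10^8 km; r₂ = 5.48 × 1.496×10^8 = 8.19808×10^8 km.
Semi-major axis of the transfer orbit: a_t = (2.30384×10^8 + 8.19808×10^8)/2 = 5.25096×10^8 km.
At r₁ the circular-orbit speed is v₁ = √(μ/r₁) = 24.000 km/s.
Transfer-orbit speed at r₁ (v² = μ(2/r − 1/a)): v_p = √[μ(2/r₁ − 1/a_t)] = 29.988 km/s.
First burn Δv₁ = |v_p − v₁| = 5.988 km/s.
At r₂, v₂ = √(μ/r₂) = 12.7227 km/s.
Transfer-orbit speed at r₂: v_a = √[μ(2/r₂ − 1/a_t)] = 8.42726 km/s.
Second burn Δv₂ = |v₂ − v_a| = 4.295 km/s.
Δv = Δv₁ + Δv₂ = 5.988 + 4.295 = 10.28 km/s.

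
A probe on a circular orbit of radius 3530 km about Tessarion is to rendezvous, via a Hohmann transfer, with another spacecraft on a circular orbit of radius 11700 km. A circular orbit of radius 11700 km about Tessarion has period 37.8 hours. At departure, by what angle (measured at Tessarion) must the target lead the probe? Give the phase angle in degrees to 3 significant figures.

φ = 85.5°

From Kepler's third law T² = 4π²r³/μ at r = 11700 km, T = 37.8 hours = 37.8 × 3600 s = 1.3608×10^5 s: μ = 4π²r³/T² = 3414.51 km³/s².
Semi-major axis of the transfer orbit: a_t = (3530 + 11700)/2 = 7615 km.
The half-period of the transfer ellipse is t = π√(a_t³/μ) = 35726.5 s.
Target angular speed ω₂ = √(μ/r₂³) = 4.61727×10^-5 rad/s.
Angle swept by the target during transfer: ω₂·t = 1.64959 rad = 94.51°.
Arrival is 180° from departure on the ellipse, so φ = 180° − 94.51° = 85.5°.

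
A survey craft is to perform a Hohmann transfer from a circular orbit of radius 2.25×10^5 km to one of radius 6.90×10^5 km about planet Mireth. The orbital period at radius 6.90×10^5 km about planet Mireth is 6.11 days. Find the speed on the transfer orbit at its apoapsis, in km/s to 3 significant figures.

v = 5.76 km/s

From Kepler's third law T² = 4π²r³/μ at r = 6.90×10^5 km, T = 6.11 days = 6.11 × 86400 s = 5.27904×10^5 s: μ = 4π²r³/T² = 4.65369×10^7 km³/s².
Transfer-ellipse semi-major axis a_t = (r₁ + r₂)/2 = (2.250×10^5 + 6.900×10^5)/2 = 4.575×10^5 km.
At apoapsis, r = 6.900×10^5 km.
Vis-viva: v = √[μ(2/r − 1/a_t)] = √[4.65369×10^7 × (2/6.900×10^5 − 1/4.575×10^5)] = 5.759 km/s.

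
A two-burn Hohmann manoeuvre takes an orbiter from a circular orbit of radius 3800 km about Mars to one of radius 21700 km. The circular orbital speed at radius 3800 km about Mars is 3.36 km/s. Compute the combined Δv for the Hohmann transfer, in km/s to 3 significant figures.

From the circular-orbit relation v² = μ/r at r = 3800 km: μ = v²r = (3.36)² × 3800 = 42900.5 km³/s².
The Hohmann ellipse has a_t = (r₁ + r₂)/2 = 12750 km.
Circular speed at r₁: v₁ = √(μ/r₁) = √(42900.5/3800) = 3.3600 km/s.
Transfer-orbit speed at r₁ (vis-viva equation): v_p = √[μ(2/r₁ − 1/a_t)] = 4.3834 km/s.
First burn Δv₁ = |v_p − v₁| = 1.0234 km/s.
Circular speed at r₂: v₂ = √(μ/r₂) = 1.406051 km/s.
Transfer-orbit speed at r₂: v_a = √[μ(2/r₂ − 1/a_t)] = 0.7676052 km/s.
Second burn Δv₂ = |v₂ − v_a| = 0.63845 km/s.
Δv = Δv₁ + Δv₂ = 1.0234 + 0.63845 = 1.662 km/s.

Δv = 1.66 km/s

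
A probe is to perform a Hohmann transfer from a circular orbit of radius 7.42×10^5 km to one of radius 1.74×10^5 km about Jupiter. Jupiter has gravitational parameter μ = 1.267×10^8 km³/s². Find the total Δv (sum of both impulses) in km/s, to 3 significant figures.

Δv = 12.4 km/s

Transfer-ellipse semi-major axis a_t = (r₁ + r₂)/2 = (7.420×10^5 + 1.740×10^5)/2 = 4.580×10^5 km.
At r₁ the circular-orbit speed is v₁ = √(μ/r₁) = 13.0673 km/s.
Transfer-orbit speed at r₁ (vis-viva): v_a = √[μ(2/r₁ − 1/a_t)] = 8.05431 km/s.
First burn Δv₁ = |v_a − v₁| = 5.0130 km/s.
At r₂, v₂ = √(μ/r₂) = 26.98446 km/s.
Transfer-orbit speed at r₂: v_p = √[μ(2/r₂ − 1/a_t)] = 34.34653 km/s.
Second burn Δv₂ = |v₂ − v_p| = 7.3621 km/s.
Δv = Δv₁ + Δv₂ = 5.0130 + 7.3621 = 12.38 km/s.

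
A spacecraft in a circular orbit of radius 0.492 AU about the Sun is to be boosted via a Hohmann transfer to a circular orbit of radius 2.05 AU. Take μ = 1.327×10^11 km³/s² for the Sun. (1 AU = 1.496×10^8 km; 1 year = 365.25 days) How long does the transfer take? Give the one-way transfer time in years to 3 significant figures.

In km: r₁ = 0.492 × 1.496×10^8 = 7.36032×10^7 km; r₂ = 2.05 × 1.496×10^8 = 3.0668×10^8 km.
Semi-major axis of the transfer orbit: a_t = (7.36032×10^7 + 3.0668×10^8)/2 = 1.901416×10^8 km.
By Kepler's third law the transfer-orbit period is T = 2π√(a_t³/μ), so t = T/2 = 2.2612×10^7 s.
Converting: 2.2612×10^7 s ÷ 3.15576×10^7 s/year (365.25 × 86400) = 0.717 years.

t = 0.717 years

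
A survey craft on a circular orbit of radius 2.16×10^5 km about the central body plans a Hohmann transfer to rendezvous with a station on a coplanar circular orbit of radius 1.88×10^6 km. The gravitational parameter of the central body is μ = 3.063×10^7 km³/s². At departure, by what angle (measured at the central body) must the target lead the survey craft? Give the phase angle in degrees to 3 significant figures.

φ = 105°

The Hohmann ellipse has a_t = (r₁ + r₂)/2 = 1.048×10^6 km.
Transfer time t = π√(a_t³/μ) = 6.09001×10^5 s.
Target angular speed ω₂ = √(μ/r₂³) = 2.14702×10^-6 rad/s.
Angle swept by the target during transfer: ω₂·t = 1.30754 rad = 74.92°.
Arrival is 180° from departure on the ellipse, so φ = 180° − 74.92° = 105°.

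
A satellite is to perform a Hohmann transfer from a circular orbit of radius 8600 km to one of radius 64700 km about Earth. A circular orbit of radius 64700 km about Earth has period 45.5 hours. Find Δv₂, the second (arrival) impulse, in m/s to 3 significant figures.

Δv₂ = 1280 m/s

From Kepler's third law T² = 4π²r³/μ at r = 64700 km, T = 45.5 hours = 45.5 × 3600 s = 1.638×10^5 s: μ = 4π²r³/T² = 3.98515×10^5 km³/s².
The Hohmann ellipse has a_t = (r₁ + r₂)/2 = 36650 km.
On the circular orbit at r = 64700 km, v_c = √(μ/r) = 2.482 km/s.
Vis-viva on the transfer ellipse at r = 64700 km gives v_t = √[μ(2/r − 1/a_t)] = 1.202 km/s.
Δv₂ = |v_t − v_c| = |1.202 − 2.482| = 1.280 km/s.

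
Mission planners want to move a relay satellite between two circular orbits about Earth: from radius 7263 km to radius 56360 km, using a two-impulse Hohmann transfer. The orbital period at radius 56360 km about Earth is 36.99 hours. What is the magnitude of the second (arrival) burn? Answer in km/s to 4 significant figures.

From Kepler's third law T² = 4π²r³/μ at r = 56360 km, T = 36.99 hours = 36.99 × 3600 s = 1.33164×10^5 s: μ = 4π²r³/T² = 3.98565×10^5 km³/s².
The Hohmann ellipse has a_t = (r₁ + r₂)/2 = 31811.5 km.
On the circular orbit at r = 56360 km, v_c = √(μ/r) = 2.6593 km/s.
Vis-viva on the transfer ellipse at r = 56360 km gives v_t = √[μ(2/r − 1/a_t)] = 1.2707 km/s.
Δv₂ = |v_t − v_c| = |1.2707 − 2.6593| = 1.389 km/s.

Δv₂ = 1.389 km/s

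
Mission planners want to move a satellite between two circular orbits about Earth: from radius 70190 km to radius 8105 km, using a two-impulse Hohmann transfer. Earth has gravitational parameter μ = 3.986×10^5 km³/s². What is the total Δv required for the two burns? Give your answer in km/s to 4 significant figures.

Transfer-ellipse semi-major axis a_t = (r₁ + r₂)/2 = (70190 + 8105)/2 = 39147.5 km.
At r₁ the circular-orbit speed is v₁ = √(μ/r₁) = 2.383 km/s.
On the transfer ellipse at r₁, vis-viva equation gives v_a = √[μ(2/r₁ − 1/a_t)] = 1.084 km/s.
First burn Δv₁ = |v_a − v₁| = 1.299 km/s.
Circular speed at r₂: v₂ = √(μ/r₂) = 7.013 km/s.
Transfer-orbit speed at r₂: v_p = √[μ(2/r₂ − 1/a_t)] = 9.390 km/s.
Second burn Δv₂ = |v₂ − v_p| = 2.377 km/s.
Total Δv = Δv₁ + Δv₂ = 3.676 km/s.

Δv = 3.676 km/s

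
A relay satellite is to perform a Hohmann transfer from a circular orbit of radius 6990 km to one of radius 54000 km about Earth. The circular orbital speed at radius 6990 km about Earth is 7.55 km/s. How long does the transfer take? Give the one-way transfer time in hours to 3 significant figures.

From the circular-orbit relation v² = μ/r at r = 6990 km: μ = v²r = (7.55)² × 6990 = 3.98447×10^5 km³/s².
Semi-major axis of the transfer orbit: a_t = (6990 + 54000)/2 = 30495 km.
By Kepler's third law the transfer-orbit period is T = 2π√(a_t³/μ), so t = T/2 = 26500 s.
Converting: 26500 s ÷ 3600 s/hour = 7.36 hours.

t = 7.36 hours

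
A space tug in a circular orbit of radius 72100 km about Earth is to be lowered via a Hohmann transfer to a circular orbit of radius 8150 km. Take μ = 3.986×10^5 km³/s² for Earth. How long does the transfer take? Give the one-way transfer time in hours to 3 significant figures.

Transfer-ellipse semi-major axis a_t = (r₁ + r₂)/2 = (72100 + 8150)/2 = 40125 km.
By Kepler's third law the transfer-orbit period is T = 2π√(a_t³/μ), so t = T/2 = 39990 s.
Converting: 39990 s ÷ 3600 s/hour = 11.1 hours.

t = 11.1 hours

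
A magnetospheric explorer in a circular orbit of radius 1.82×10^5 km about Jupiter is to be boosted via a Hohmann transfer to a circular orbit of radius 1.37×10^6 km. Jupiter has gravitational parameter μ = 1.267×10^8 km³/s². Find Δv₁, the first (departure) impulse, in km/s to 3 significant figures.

Δv₁ = 8.67 km/s

Transfer-ellipse semi-major axis a_t = (r₁ + r₂)/2 = (1.820×10^5 + 1.370×10^6)/2 = 7.760×10^5 km.
On the circular orbit at r = 1.820×10^5 km, v_c = √(μ/r) = 26.385 km/s.
Transfer-orbit speed at the same r (vis-viva, a = a_t): v_t = √[μ(2/r − 1/a_t)] = 35.058 km/s.
Δv₁ = |v_t − v_c| = |35.058 − 26.385| = 8.673 km/s.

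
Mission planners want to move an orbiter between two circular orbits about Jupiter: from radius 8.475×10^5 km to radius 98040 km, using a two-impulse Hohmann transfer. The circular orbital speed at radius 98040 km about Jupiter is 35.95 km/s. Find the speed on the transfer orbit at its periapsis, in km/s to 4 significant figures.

From the circular-orbit relation v² = μ/r at r = 98040 km: μ = v²r = (35.95)² × 98040 = 1.26707×10^8 km³/s².
Semi-major axis of the transfer orbit: a_t = (8.475×10^5 + 98040)/2 = 4.7277×10^5 km.
At periapsis, r = 98040 km.
Vis-viva: v = √[μ(2/r − 1/a_t)] = √[1.26707×10^8 × (2/98040 − 1/4.7277×10^5)] = 48.13 km/s.

v = 48.13 km/s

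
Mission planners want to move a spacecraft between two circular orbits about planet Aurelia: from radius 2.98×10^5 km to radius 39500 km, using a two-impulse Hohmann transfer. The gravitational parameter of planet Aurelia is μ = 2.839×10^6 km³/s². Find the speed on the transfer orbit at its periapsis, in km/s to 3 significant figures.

v = 11.3 km/s

The Hohmann ellipse has a_t = (r₁ + r₂)/2 = 1.6875×10^5 km.
The periapsis of the transfer ellipse is at r = 39500 km.
Vis-viva: v = √[μ(2/r − 1/a_t)] = √[2.839×10^6 × (2/39500 − 1/1.6875×10^5)] = 11.27 km/s.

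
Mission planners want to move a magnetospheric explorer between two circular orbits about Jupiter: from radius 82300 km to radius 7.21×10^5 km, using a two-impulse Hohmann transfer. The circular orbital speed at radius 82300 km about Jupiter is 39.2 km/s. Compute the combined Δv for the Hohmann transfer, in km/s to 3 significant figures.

Δv = 20.6 km/s

From the circular-orbit relation v² = μ/r at r = 82300 km: μ = v²r = (39.2)² × 82300 = 1.26465×10^8 km³/s².
The Hohmann ellipse has a_t = (r₁ + r₂)/2 = 4.0165×10^5 km.
At r₁ the circular-orbit speed is v₁ = √(μ/r₁) = 39.20 km/s.
Transfer-orbit speed at r₁ (vis-viva): v_p = √[μ(2/r₁ − 1/a_t)] = 52.52 km/s.
First burn Δv₁ = |v_p − v₁| = 13.32 km/s.
At r₂, v₂ = √(μ/r₂) = 13.244 km/s.
Transfer-orbit speed at r₂: v_a = √[μ(2/r₂ − 1/a_t)] = 5.9951 km/s.
Second burn Δv₂ = |v₂ − v_a| = 7.249 km/s.
Total Δv = Δv₁ + Δv₂ = 20.57 km/s.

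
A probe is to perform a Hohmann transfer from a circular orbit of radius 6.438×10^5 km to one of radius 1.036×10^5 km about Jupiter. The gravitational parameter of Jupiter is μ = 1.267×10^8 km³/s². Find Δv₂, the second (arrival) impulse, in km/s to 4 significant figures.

Semi-major axis of the transfer orbit: a_t = (6.438×10^5 + 1.036×10^5)/2 = 3.737×10^5 km.
Circular speed at r = 1.036×10^5 km: v_c = √(μ/r) = 34.97 km/s.
Transfer-orbit speed at the same r (vis-viva, a = a_t): v_t = √[μ(2/r − 1/a_t)] = 45.90 km/s.
Δv₂ = |v_t − v_c| = |45.90 − 34.97| = 10.93 km/s.

Δv₂ = 10.93 km/s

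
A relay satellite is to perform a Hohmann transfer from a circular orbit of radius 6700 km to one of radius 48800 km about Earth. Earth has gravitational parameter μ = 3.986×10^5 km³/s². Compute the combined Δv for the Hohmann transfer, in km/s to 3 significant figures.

Transfer-ellipse semi-major axis a_t = (r₁ + r₂)/2 = (6700 + 48800)/2 = 27750 km.
Circular speed at r₁: v₁ = √(μ/r₁) = √(3.986×10^5/6700) = 7.7131 km/s.
On the transfer ellipse at r₁, vis-viva equation gives v_p = √[μ(2/r₁ − 1/a_t)] = 10.228 km/s.
First burn Δv₁ = |v_p − v₁| = 2.515 km/s.
Circular speed at r₂: v₂ = √(μ/r₂) = 2.858 km/s.
Transfer-orbit speed at r₂: v_a = √[μ(2/r₂ − 1/a_t)] = 1.404 km/s.
Second burn Δv₂ = |v₂ − v_a| = 1.454 km/s.
Δv = Δv₁ + Δv₂ = 2.515 + 1.454 = 3.969 km/s.

Δv = 3.97 km/s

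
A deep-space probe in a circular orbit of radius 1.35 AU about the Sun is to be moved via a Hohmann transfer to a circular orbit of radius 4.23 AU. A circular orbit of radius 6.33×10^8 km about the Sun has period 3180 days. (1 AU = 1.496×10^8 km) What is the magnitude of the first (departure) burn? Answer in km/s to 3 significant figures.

From Kepler's third law T² = 4π²r³/μ at r = 6.33×10^8 km, T = 3180 days = 3180 × 86400 s = 2.74752×10^8 s: μ = 4π²r³/T² = 1.32644×10^11 km³/s².
In km: r₁ = 1.35 × 1.496×10^8 = 2.0196×10^8 km; r₂ = 4.23 × 1.496×10^8 = 6.32808×10^8 km.
Semi-major axis of the transfer orbit: a_t = (2.0196×10^8 + 6.32808×10^8)/2 = 4.17384×10^8 km.
On the circular orbit at r = 2.0196×10^8 km, v_c = √(μ/r) = 25.628 km/s.
Transfer-orbit speed at the same r (vis-viva, a = a_t): v_t = √[μ(2/r − 1/a_t)] = 31.556 km/s.
Δv₁ = |v_t − v_c| = |31.556 − 25.628| = 5.928 km/s.

Δv₁ = 5.93 km/s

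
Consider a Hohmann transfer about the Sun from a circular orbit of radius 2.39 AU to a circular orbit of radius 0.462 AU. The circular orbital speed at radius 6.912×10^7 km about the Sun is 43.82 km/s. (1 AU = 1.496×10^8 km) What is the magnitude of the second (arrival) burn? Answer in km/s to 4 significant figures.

Δv₂ = 12.91 km/s

From the circular-orbit relation v² = μ/r at r = 6.912×10^7 km: μ = v²r = (43.82)² × 6.912×10^7 = 1.32724×10^11 km³/s².
In km: r₁ = 2.39 × 1.496×10^8 = 3.57544×10^8 km; r₂ = 0.462 × 1.496×10^8 = 6.91152×10^7 km.
Transfer-ellipse semi-major axis a_t = (r₁ + r₂)/2 = (3.57544×10^8 + 6.91152×10^7)/2 = 2.133296×10^8 km.
On the circular orbit at r = 6.91152×10^7 km, v_c = √(μ/r) = 43.82 km/s.
Vis-viva on the transfer ellipse at r = 6.91152×10^7 km gives v_t = √[μ(2/r − 1/a_t)] = 56.73 km/s.
Δv₂ = |v_t − v_c| = |56.73 − 43.82| = 12.91 km/s.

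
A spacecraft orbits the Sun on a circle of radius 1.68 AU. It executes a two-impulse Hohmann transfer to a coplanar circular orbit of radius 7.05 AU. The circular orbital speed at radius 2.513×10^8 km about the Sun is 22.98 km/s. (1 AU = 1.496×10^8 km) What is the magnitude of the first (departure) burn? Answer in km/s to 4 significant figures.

Δv₁ = 6.224 km/s

From the circular-orbit relation v² = μ/r at r = 2.513×10^8 km: μ = v²r = (22.98)² × 2.513×10^8 = 1.32707×10^11 km³/s².
In km: r₁ = 1.68 × 1.496×10^8 = 2.51328×10^8 km; r₂ = 7.05 × 1.496×10^8 = 1.05468×10^9 km.
The Hohmann ellipse has a_t = (r₁ + r₂)/2 = 6.53004×10^8 km.
Circular speed at r = 2.51328×10^8 km: v_c = √(μ/r) = 22.979 km/s.
Vis-viva on the transfer ellipse at r = 2.51328×10^8 km gives v_t = √[μ(2/r − 1/a_t)] = 29.203 km/s.
Δv₁ = |v_t − v_c| = |29.203 − 22.979| = 6.224 km/s.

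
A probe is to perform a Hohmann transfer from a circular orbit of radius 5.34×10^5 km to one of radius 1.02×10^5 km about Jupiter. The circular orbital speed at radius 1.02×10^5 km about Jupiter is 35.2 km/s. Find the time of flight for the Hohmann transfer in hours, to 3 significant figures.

From the circular-orbit relation v² = μ/r at r = 1.02×10^5 km: μ = v²r = (35.2)² × 1.02×10^5 = 1.26382×10^8 km³/s².
Semi-major axis of the transfer orbit: a_t = (5.340×10^5 + 1.020×10^5)/2 = 3.180×10^5 km.
Transfer time t = π√(a_t³/μ) = π√((3.180×10^5)³ / 1.26382×10^8) = 50110 s.
Converting: 50110 s ÷ 3600 s/hour = 13.9 hours.

t = 13.9 hours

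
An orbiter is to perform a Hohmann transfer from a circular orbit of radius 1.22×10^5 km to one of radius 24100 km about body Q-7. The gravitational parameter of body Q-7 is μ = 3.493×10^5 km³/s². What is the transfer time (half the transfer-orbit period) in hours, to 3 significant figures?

t = 29.2 hours

The Hohmann ellipse has a_t = (r₁ + r₂)/2 = 73050 km.
Half the transfer-orbit period gives t = π√(a_t³/μ) = 1.0495×10^5 s.
Converting: 1.0495×10^5 s ÷ 3600 s/hour = 29.2 hours.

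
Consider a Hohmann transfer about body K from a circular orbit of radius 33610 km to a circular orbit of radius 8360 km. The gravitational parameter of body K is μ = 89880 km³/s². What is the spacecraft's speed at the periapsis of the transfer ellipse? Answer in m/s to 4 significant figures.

Semi-major axis of the transfer orbit: a_t = (33610 + 8360)/2 = 20985 km.
The periapsis of the transfer ellipse is at r = 8360 km.
Applying v² = μ(2/r − 1/a_t): v = 4.150 km/s.

v = 4150 m/s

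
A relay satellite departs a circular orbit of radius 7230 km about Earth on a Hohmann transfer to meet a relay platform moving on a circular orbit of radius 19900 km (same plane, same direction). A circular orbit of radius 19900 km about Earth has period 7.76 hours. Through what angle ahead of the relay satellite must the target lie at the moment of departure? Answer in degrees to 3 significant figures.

From Kepler's third law T² = 4π²r³/μ at r = 19900 km, T = 7.76 hours = 7.76 × 3600 s = 27936 s: μ = 4π²r³/T² = 3.98649×10^5 km³/s².
Transfer-ellipse semi-major axis a_t = (r₁ + r₂)/2 = (7230 + 19900)/2 = 13565 km.
The half-period of the transfer ellipse is t = π√(a_t³/μ) = 7861 s.
The target's mean motion on its circular orbit is ω₂ = √(μ/r₂³) = 2.249×10^-4 rad/s.
Angle swept by the target during transfer: ω₂·t = 1.768 rad = 101.3°.
Arrival is 180° from departure on the ellipse, so φ = 180° − 101.3° = 78.7°.

φ = 78.7°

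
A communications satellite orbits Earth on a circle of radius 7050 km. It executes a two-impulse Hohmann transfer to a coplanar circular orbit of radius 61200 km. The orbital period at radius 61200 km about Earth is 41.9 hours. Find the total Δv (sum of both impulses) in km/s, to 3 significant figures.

Δv = 3.94 km/s

From Kepler's third law T² = 4π²r³/μ at r = 61200 km, T = 41.9 hours = 41.9 × 3600 s = 1.5084×10^5 s: μ = 4π²r³/T² = 3.97723×10^5 km³/s².
Transfer-ellipse semi-major axis a_t = (r₁ + r₂)/2 = (7050 + 61200)/2 = 34125 km.
At r₁ the circular-orbit speed is v₁ = √(μ/r₁) = 7.510968 km/s.
Transfer-orbit speed at r₁ (vis-viva equation): v_p = √[μ(2/r₁ − 1/a_t)] = 10.05855 km/s.
First burn Δv₁ = |v_p − v₁| = 2.5476 km/s.
Circular speed at r₂: v₂ = √(μ/r₂) = 2.5493 km/s.
Transfer-orbit speed at r₂: v_a = √[μ(2/r₂ − 1/a_t)] = 1.1587 km/s.
Second burn Δv₂ = |v₂ − v_a| = 1.3906 km/s.
Total Δv = Δv₁ + Δv₂ = 3.938 km/s.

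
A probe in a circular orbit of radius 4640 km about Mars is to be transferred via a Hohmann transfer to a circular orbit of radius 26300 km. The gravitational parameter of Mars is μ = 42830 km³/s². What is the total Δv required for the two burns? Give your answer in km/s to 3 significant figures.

Δv = 1.50 km/s

Transfer-ellipse semi-major axis a_t = (r₁ + r₂)/2 = (4640 + 26300)/2 = 15470 km.
Circular speed at r₁: v₁ = √(μ/r₁) = √(42830/4640) = 3.0382 km/s.
Transfer-orbit speed at r₁ (vis-viva): v_p = √[μ(2/r₁ − 1/a_t)] = 3.9614 km/s.
First burn Δv₁ = |v_p − v₁| = 0.9232 km/s.
Circular speed at r₂: v₂ = √(μ/r₂) = 1.2761 km/s.
Transfer-orbit speed at r₂: v_a = √[μ(2/r₂ − 1/a_t)] = 0.69889 km/s.
Second burn Δv₂ = |v₂ − v_a| = 0.5772 km/s.
Δv = Δv₁ + Δv₂ = 0.9232 + 0.5772 = 1.500 km/s.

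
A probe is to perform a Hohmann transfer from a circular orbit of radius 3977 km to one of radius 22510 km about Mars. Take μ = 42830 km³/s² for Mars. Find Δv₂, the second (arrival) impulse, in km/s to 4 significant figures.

Transfer-ellipse semi-major axis a_t = (r₁ + r₂)/2 = (3977 + 22510)/2 = 13243.5 km.
On the circular orbit at r = 22510 km, v_c = √(μ/r) = 1.3794 km/s.
Transfer-orbit speed at the same r (vis-viva, a = a_t): v_t = √[μ(2/r − 1/a_t)] = 0.75590 km/s.
Δv₂ = |v_t − v_c| = |0.75590 − 1.3794| = 0.6235 km/s.

Δv₂ = 0.6235 km/s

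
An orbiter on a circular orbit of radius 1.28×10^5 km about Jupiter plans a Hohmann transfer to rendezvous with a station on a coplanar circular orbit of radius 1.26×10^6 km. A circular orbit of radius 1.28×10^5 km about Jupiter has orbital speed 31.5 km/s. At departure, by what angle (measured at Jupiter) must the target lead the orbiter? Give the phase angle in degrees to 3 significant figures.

From the circular-orbit relation v² = μ/r at r = 1.28×10^5 km: μ = v²r = (31.5)² × 1.28×10^5 = 1.27008×10^8 km³/s².
Transfer-ellipse semi-major axis a_t = (r₁ + r₂)/2 = (1.280×10^5 + 1.260×10^6)/2 = 6.940×10^5 km.
The half-period of the transfer ellipse is t = π√(a_t³/μ) = 1.6117×10^5 s.
Target angular speed ω₂ = √(μ/r₂³) = 7.9682×10^-6 rad/s.
Angle swept by the target during transfer: ω₂·t = 1.2842 rad = 73.58°.
Arrival is 180° from departure on the ellipse, so φ = 180° − 73.58° = 106°.

φ = 106°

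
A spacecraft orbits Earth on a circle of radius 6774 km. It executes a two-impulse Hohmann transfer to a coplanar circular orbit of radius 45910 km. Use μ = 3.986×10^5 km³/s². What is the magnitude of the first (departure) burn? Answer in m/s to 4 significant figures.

Δv₁ = 2456 m/s

The Hohmann ellipse has a_t = (r₁ + r₂)/2 = 26342 km.
Circular speed at r = 6774 km: v_c = √(μ/r) = 7.6709 km/s.
Transfer-orbit speed at the same r (vis-viva, a = a_t): v_t = √[μ(2/r − 1/a_t)] = 10.127 km/s.
Δv₁ = |v_t − v_c| = |10.127 − 7.6709| = 2.456 km/s.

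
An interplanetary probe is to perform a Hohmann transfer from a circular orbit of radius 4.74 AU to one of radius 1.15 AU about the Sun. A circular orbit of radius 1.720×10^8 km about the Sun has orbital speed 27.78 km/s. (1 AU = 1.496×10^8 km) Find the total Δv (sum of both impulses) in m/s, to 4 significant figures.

From the circular-orbit relation v² = μ/r at r = 1.720×10^8 km: μ = v²r = (27.78)² × 1.720×10^8 = 1.32737×10^11 km³/s².
In km: r₁ = 4.74 × 1.496×10^8 = 7.09104×10^8 km; r₂ = 1.15 × 1.496×10^8 = 1.7204×10^8 km.
The Hohmann ellipse has a_t = (r₁ + r₂)/2 = 4.40572×10^8 km.
Circular speed at r₁: v₁ = √(μ/r₁) = √(1.32737×10^11/7.09104×10^8) = 13.6817 km/s.
Transfer-orbit speed at r₁ (vis-viva): v_a = √[μ(2/r₁ − 1/a_t)] = 8.54964 km/s.
First burn Δv₁ = |v_a − v₁| = 5.1321 km/s.
Circular speed at r₂: v₂ = √(μ/r₂) = 27.7768 km/s.
Transfer-orbit speed at r₂: v_p = √[μ(2/r₂ − 1/a_t)] = 35.2394 km/s.
Second burn Δv₂ = |v₂ − v_p| = 7.4626 km/s.
Total Δv = Δv₁ + Δv₂ = 12.59 km/s.

Δv = 12590 m/s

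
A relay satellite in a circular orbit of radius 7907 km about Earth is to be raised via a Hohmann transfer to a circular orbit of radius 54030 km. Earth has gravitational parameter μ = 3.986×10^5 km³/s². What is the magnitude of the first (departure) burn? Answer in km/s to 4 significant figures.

The Hohmann ellipse has a_t = (r₁ + r₂)/2 = 30968.5 km.
Circular speed at r = 7907 km: v_c = √(μ/r) = 7.100 km/s.
Transfer-orbit speed at the same r (vis-viva, a = a_t): v_t = √[μ(2/r − 1/a_t)] = 9.378 km/s.
Δv₁ = |v_t − v_c| = |9.378 − 7.100| = 2.278 km/s.

Δv₁ = 2.278 km/s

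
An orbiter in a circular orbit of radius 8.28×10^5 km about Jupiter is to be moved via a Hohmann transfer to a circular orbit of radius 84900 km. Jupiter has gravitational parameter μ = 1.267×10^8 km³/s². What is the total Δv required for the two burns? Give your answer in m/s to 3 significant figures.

Transfer-ellipse semi-major axis a_t = (r₁ + r₂)/2 = (8.280×10^5 + 84900)/2 = 4.5645×10^5 km.
Circular speed at r₁: v₁ = √(μ/r₁) = √(1.267×10^8/8.280×10^5) = 12.370098 km/s.
Transfer-orbit speed at r₁ (v² = μ(2/r − 1/a)): v_a = √[μ(2/r₁ − 1/a_t)] = 5.3349503 km/s.
First burn Δv₁ = |v_a − v₁| = 7.0351 km/s.
At r₂, v₂ = √(μ/r₂) = 38.631 km/s.
Transfer-orbit speed at r₂: v_p = √[μ(2/r₂ − 1/a_t)] = 52.030 km/s.
Second burn Δv₂ = |v₂ − v_p| = 13.399 km/s.
Δv = Δv₁ + Δv₂ = 7.0351 + 13.399 = 20.43 km/s.

Δv = 20400 m/s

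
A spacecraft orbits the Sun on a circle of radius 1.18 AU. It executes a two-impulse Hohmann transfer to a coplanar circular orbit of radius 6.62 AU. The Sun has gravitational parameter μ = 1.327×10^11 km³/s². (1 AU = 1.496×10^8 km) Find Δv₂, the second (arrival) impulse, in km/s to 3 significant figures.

Δv₂ = 5.21 km/s

In km: r₁ = 1.18 × 1.496×10^8 = 1.76528×10^8 km; r₂ = 6.62 × 1.496×10^8 = 9.90352×10^8 km.
The Hohmann ellipse has a_t = (r₁ + r₂)/2 = 5.8344×10^8 km.
On the circular orbit at r = 9.90352×10^8 km, v_c = √(μ/r) = 11.5755 km/s.
Transfer-orbit speed at the same r (vis-viva, a = a_t): v_t = √[μ(2/r − 1/a_t)] = 6.36721 km/s.
Δv₂ = |v_t − v_c| = |6.36721 − 11.5755| = 5.208 km/s.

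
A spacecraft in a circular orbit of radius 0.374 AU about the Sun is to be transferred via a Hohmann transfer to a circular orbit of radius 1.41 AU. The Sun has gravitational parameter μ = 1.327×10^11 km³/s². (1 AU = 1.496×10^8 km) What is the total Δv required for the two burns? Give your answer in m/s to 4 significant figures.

In km: r₁ = 0.374 × 1.496×10^8 = 5.59504×10^7 km; r₂ = 1.41 × 1.496×10^8 = 2.10936×10^8 km.
The Hohmann ellipse has a_t = (r₁ + r₂)/2 = 1.334432×10^8 km.
At r₁ the circular-orbit speed is v₁ = √(μ/r₁) = 48.70 km/s.
Transfer-orbit speed at r₁ (vis-viva equation): v_p = √[μ(2/r₁ − 1/a_t)] = 61.23 km/s.
First burn Δv₁ = |v_p − v₁| = 12.53 km/s.
Circular speed at r₂: v₂ = √(μ/r₂) = 25.082 km/s.
Transfer-orbit speed at r₂: v_a = √[μ(2/r₂ − 1/a_t)] = 16.241 km/s.
Second burn Δv₂ = |v₂ − v_a| = 8.841 km/s.
Total Δv = Δv₁ + Δv₂ = 21.37 km/s.

Δv = 21370 m/s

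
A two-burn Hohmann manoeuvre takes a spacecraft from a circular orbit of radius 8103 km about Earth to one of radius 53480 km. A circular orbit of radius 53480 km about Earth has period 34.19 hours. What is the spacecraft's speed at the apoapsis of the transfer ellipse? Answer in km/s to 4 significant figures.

v = 1.400 km/s

From Kepler's third law T² = 4π²r³/μ at r = 53480 km, T = 34.19 hours = 34.19 × 3600 s = 1.23084×10^5 s: μ = 4π²r³/T² = 3.98594×10^5 km³/s².
The Hohmann ellipse has a_t = (r₁ + r₂)/2 = 30791.5 km.
The apoapsis of the transfer ellipse is at r = 53480 km.
Applying v² = μ(2/r − 1/a_t): v = 1.400 km/s.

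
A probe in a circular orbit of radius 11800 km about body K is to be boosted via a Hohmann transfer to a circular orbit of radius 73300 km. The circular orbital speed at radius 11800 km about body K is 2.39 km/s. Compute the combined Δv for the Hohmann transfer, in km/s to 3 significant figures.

Δv = 1.20 km/s

From the circular-orbit relation v² = μ/r at r = 11800 km: μ = v²r = (2.39)² × 11800 = 67402.8 km³/s².
The Hohmann ellipse has a_t = (r₁ + r₂)/2 = 42550 km.
At r₁ the circular-orbit speed is v₁ = √(μ/r₁) = 2.3900 km/s.
Transfer-orbit speed at r₁ (v² = μ(2/r − 1/a)): v_p = √[μ(2/r₁ − 1/a_t)] = 3.1369 km/s.
First burn Δv₁ = |v_p − v₁| = 0.7469 km/s.
At r₂, v₂ = √(μ/r₂) = 0.9589 km/s.
Transfer-orbit speed at r₂: v_a = √[μ(2/r₂ − 1/a_t)] = 0.5050 km/s.
Second burn Δv₂ = |v₂ − v_a| = 0.4539 km/s.
Total Δv = Δv₁ + Δv₂ = 1.201 km/s.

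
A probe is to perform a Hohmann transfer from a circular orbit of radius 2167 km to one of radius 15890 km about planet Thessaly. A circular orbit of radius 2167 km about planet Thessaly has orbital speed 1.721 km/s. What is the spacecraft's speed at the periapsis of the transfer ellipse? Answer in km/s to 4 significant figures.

v = 2.283 km/s

From the circular-orbit relation v² = μ/r at r = 2167 km: μ = v²r = (1.721)² × 2167 = 6418.31 km³/s².
The Hohmann ellipse has a_t = (r₁ + r₂)/2 = 9028.5 km.
At periapsis, r = 2167 km.
From the vis-viva equation, v = √[μ(2/r − 1/a_t)] = 2.283 km/s.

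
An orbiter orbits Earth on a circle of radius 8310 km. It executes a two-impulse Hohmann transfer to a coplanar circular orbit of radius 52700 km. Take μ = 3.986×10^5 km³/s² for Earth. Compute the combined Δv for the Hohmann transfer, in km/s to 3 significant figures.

Δv = 3.49 km/s

Semi-major axis of the transfer orbit: a_t = (8310 + 52700)/2 = 30505 km.
At r₁ the circular-orbit speed is v₁ = √(μ/r₁) = 6.926 km/s.
On the transfer ellipse at r₁, v² = μ(2/r − 1/a) gives v_p = √[μ(2/r₁ − 1/a_t)] = 9.103 km/s.
First burn Δv₁ = |v_p − v₁| = 2.177 km/s.
Circular speed at r₂: v₂ = √(μ/r₂) = 2.750 km/s.
Transfer-orbit speed at r₂: v_a = √[μ(2/r₂ − 1/a_t)] = 1.435 km/s.
Second burn Δv₂ = |v₂ − v_a| = 1.315 km/s.
Total Δv = Δv₁ + Δv₂ = 3.492 km/s.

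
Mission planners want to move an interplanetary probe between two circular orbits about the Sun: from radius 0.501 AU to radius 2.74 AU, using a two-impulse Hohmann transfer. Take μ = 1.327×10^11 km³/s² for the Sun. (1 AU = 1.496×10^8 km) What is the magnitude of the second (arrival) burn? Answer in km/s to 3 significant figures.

In km: r₁ = 0.501 × 1.496×10^8 = 7.49496×10^7 km; r₂ = 2.74 × 1.496×10^8 = 4.09904×10^8 km.
The Hohmann ellipse has a_t = (r₁ + r₂)/2 = 2.424268×10^8 km.
On the circular orbit at r = 4.09904×10^8 km, v_c = √(μ/r) = 17.9926 km/s.
Vis-viva on the transfer ellipse at r = 4.09904×10^8 km gives v_t = √[μ(2/r − 1/a_t)] = 10.0043 km/s.
Δv₂ = |v_t − v_c| = |10.0043 − 17.9926| = 7.988 km/s.

Δv₂ = 7.99 km/s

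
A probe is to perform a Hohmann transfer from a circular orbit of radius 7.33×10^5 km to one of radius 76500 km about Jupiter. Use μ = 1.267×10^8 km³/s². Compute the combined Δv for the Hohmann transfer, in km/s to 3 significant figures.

Δv = 21.5 km/s

Transfer-ellipse semi-major axis a_t = (r₁ + r₂)/2 = (7.330×10^5 + 76500)/2 = 4.0475×10^5 km.
At r₁ the circular-orbit speed is v₁ = √(μ/r₁) = 13.1473 km/s.
On the transfer ellipse at r₁, vis-viva gives v_a = √[μ(2/r₁ − 1/a_t)] = 5.71576 km/s.
First burn Δv₁ = |v_a − v₁| = 7.432 km/s.
At r₂, v₂ = √(μ/r₂) = 40.70 km/s.
Transfer-orbit speed at r₂: v_p = √[μ(2/r₂ − 1/a_t)] = 54.77 km/s.
Second burn Δv₂ = |v₂ − v_p| = 14.07 km/s.
Total Δv = Δv₁ + Δv₂ = 21.50 km/s.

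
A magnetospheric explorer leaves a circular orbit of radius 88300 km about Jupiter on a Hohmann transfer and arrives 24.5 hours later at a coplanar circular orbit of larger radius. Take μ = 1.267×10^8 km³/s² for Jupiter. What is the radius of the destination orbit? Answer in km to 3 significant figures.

r₂ = 8.40×10^5 km

Transfer time t = 24.5 hours = 88200 s, and t = π√(a_t³/μ).
So a_t = (μ t²/π²)^(1/3) = (1.267×10^8 × (88200)² / π²)^(1/3) = 4.6395×10^5 km.
Since a_t = (r₁ + r₂)/2, r₂ = 2a_t − r₁ = 2×4.6395×10^5 − 88300 = 8.396×10^5 km.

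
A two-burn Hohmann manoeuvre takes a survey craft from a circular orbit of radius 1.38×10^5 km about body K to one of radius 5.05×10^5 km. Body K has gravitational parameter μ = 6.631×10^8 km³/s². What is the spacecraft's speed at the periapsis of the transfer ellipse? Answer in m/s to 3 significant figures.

v = 86900 m/s

Semi-major axis of the transfer orbit: a_t = (1.380×10^5 + 5.050×10^5)/2 = 3.215×10^5 km.
The periapsis of the transfer ellipse is at r = 1.380×10^5 km.
From the vis-viva equation, v = √[μ(2/r − 1/a_t)] = 86.88 km/s.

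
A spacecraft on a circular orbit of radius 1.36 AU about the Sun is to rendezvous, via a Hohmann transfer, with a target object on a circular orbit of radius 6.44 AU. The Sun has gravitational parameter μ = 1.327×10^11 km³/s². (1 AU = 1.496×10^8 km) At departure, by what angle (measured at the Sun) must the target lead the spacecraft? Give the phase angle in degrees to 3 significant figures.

φ = 95.2°

In km: r₁ = 1.36 × 1.496×10^8 = 2.03456×10^8 km; r₂ = 6.44 × 1.496×10^8 = 9.63424×10^8 km.
Transfer-ellipse semi-major axis a_t = (r₁ + r₂)/2 = (2.03456×10^8 + 9.63424×10^8)/2 = 5.8344×10^8 km.
Transfer time t = π√(a_t³/μ) = 1.21537×10^8 s.
The target's mean motion on its circular orbit is ω₂ = √(μ/r₂³) = 1.21817×10^-8 rad/s.
Angle swept by the target during transfer: ω₂·t = 1.4805 rad = 84.83°.
Arrival is 180° from departure on the ellipse, so φ = 180° − 84.83° = 95.2°.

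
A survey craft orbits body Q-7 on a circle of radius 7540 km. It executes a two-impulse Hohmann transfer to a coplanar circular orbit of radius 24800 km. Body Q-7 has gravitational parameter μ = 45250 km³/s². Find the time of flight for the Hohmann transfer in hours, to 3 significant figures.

t = 8.44 hours

The Hohmann ellipse has a_t = (r₁ + r₂)/2 = 16170 km.
By Kepler's third law the transfer-orbit period is T = 2π√(a_t³/μ), so t = T/2 = 30370 s.
Converting: 30370 s ÷ 3600 s/hour = 8.44 hours.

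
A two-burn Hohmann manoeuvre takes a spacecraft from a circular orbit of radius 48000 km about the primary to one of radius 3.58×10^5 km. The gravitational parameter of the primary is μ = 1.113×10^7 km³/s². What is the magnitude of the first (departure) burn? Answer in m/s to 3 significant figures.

Transfer-ellipse semi-major axis a_t = (r₁ + r₂)/2 = (48000 + 3.580×10^5)/2 = 2.030×10^5 km.
Circular speed at r = 48000 km: v_c = √(μ/r) = 15.2274 km/s.
Transfer-orbit speed at the same r (vis-viva, a = a_t): v_t = √[μ(2/r − 1/a_t)] = 20.2218 km/s.
Δv₁ = |v_t − v_c| = |20.2218 − 15.2274| = 4.994 km/s.

Δv₁ = 4990 m/s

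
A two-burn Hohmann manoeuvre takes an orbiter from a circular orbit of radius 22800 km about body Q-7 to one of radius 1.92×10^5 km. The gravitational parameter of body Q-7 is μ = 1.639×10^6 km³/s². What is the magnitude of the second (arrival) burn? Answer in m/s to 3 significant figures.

Δv₂ = 1580 m/s

Semi-major axis of the transfer orbit: a_t = (22800 + 1.920×10^5)/2 = 1.074×10^5 km.
Circular speed at r = 1.920×10^5 km: v_c = √(μ/r) = 2.922 km/s.
Vis-viva on the transfer ellipse at r = 1.920×10^5 km gives v_t = √[μ(2/r − 1/a_t)] = 1.346 km/s.
Δv₂ = |v_t − v_c| = |1.346 − 2.922| = 1.576 km/s.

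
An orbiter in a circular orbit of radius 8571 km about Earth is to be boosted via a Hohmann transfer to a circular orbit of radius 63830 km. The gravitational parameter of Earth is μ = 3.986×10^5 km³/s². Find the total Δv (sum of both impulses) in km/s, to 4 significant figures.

Δv = 3.519 km/s

Transfer-ellipse semi-major axis a_t = (r₁ + r₂)/2 = (8571 + 63830)/2 = 36200.5 km.
At r₁ the circular-orbit speed is v₁ = √(μ/r₁) = 6.8195 km/s.
Transfer-orbit speed at r₁ (vis-viva equation): v_p = √[μ(2/r₁ − 1/a_t)] = 9.0554 km/s.
First burn Δv₁ = |v_p − v₁| = 2.236 km/s.
At r₂, v₂ = √(μ/r₂) = 2.499 km/s.
Transfer-orbit speed at r₂: v_a = √[μ(2/r₂ − 1/a_t)] = 1.216 km/s.
Second burn Δv₂ = |v₂ − v_a| = 1.283 km/s.
Total Δv = Δv₁ + Δv₂ = 3.519 km/s.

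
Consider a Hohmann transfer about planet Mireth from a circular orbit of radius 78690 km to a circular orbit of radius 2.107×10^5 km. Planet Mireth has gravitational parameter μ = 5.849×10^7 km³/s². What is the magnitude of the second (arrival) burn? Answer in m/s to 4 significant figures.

Semi-major axis of the transfer orbit: a_t = (78690 + 2.107×10^5)/2 = 1.44695×10^5 km.
Circular speed at r = 2.107×10^5 km: v_c = √(μ/r) = 16.661 km/s.
Transfer-orbit speed at the same r (vis-viva, a = a_t): v_t = √[μ(2/r − 1/a_t)] = 12.287 km/s.
Δv₂ = |v_t − v_c| = |12.287 − 16.661| = 4.374 km/s.

Δv₂ = 4374 m/s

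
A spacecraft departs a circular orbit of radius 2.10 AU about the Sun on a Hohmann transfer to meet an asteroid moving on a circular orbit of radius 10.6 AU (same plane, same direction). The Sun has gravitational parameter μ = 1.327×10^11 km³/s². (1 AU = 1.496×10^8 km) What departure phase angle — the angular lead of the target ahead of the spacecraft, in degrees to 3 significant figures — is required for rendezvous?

In km: r₁ = 2.10 × 1.496×10^8 = 3.1416×10^8 km; r₂ = 10.6 × 1.496×10^8 = 1.58576×10^9 km.
The Hohmann ellipse has a_t = (r₁ + r₂)/2 = 9.4996×10^8 km.
Transfer time t = π√(a_t³/μ) = 2.52506×10^8 s.
The target's mean motion on its circular orbit is ω₂ = √(μ/r₂³) = 5.76872×10^-9 rad/s.
Angle swept by the target during transfer: ω₂·t = 1.4566 rad = 83.46°.
The spacecraft traverses 180° on the transfer ellipse, so the target must lead by 180° − 83.46° = 96.5°.

φ = 96.5°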